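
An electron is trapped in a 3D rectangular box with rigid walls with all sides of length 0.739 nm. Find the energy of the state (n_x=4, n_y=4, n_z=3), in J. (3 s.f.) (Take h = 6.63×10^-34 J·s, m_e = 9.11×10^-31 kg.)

E = 4.53×10^-18 J

For a 3D rectangular well E = (h²/8m_e)·Σ n_i²/L_i² = (6.63×10^-34)²/(8·9.11×10^-31) · [4²/(0.739 nm)² + 4²/(0.739 nm)² + 3²/(0.739 nm)²].
Evaluating gives E = 4.53×10^-18 J.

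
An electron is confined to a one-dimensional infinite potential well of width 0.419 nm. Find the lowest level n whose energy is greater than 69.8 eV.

E_1 = h²/(8m_eL²) = 3.432×10^-19 J = 2.142 eV.
Need n² > 69.8/2.142 = 32.59, i.e. n > 5.709.
The smallest integer satisfying this is n = 6.

n = 6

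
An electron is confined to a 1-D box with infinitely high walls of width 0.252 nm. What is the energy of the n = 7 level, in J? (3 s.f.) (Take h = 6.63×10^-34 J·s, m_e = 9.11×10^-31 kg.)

E_7 = 4.65×10^-17 J

For an infinite well E_n = n²h²/(8m_eL²), so E_1 = h²/(8m_eL²) = (6.63×10^-34)²/(8·9.11×10^-31·(2.52×10^-10 m)²) = 9.498×10^-19 J.
Then E_7 = 7²·E_1 = 49·9.498×10^-19 J = 4.65×10^-17 J.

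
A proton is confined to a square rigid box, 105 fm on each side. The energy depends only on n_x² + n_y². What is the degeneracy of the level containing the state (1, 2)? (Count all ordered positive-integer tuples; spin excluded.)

degeneracy = 2

The level has n_x² + n_y² = 5. The ordered positive-integer solutions are (1, 2), (2, 1).
That gives 2 states.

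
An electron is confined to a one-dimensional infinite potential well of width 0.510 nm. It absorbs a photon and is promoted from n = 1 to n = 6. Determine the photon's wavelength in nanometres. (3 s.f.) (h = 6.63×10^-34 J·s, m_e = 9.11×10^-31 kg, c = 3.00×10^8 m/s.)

λ = 24.5 nm

E_1 = h²/(8m_eL²) = 2.319×10^-19 J, so ΔE = (6² − 1²)E_1 = 8.116×10^-18 J.
λ = hc/ΔE = (6.63×10^-34·3.00×10^8)/8.116×10^-18 = 2.45×10^-8 m = 24.5 nm.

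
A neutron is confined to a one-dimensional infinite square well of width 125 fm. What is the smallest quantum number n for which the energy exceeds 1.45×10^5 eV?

E_1 = h²/(8m_nL²) = 2.097×10^-15 J = 1.309×10^4 eV.
Need n² > 1.45×10^5/1.309×10^4 = 11.08, i.e. n > 3.329.
The smallest integer satisfying this is n = 4.

n = 4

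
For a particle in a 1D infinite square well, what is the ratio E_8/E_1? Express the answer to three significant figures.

64.0

E_n ∝ n², so E_8/E_1 = 8²/1² = 64/1 = 64.0.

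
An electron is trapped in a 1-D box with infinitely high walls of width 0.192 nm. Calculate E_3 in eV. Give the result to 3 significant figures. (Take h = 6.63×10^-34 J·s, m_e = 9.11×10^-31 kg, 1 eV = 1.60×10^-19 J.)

For an infinite well E_n = n²h²/(8m_eL²), so E_1 = h²/(8m_eL²) = (6.63×10^-34)²/(8·9.11×10^-31·(1.92×10^-10 m)²) = 1.636×10^-18 J.
Then E_3 = 3²·E_1 = 9·1.636×10^-18 J = 1.472×10^-17 J.
Converting, E_3 = 1.472×10^-17 J / (1.60×10^-19 J/eV) = 92.0 eV.

E_3 = 92.0 eV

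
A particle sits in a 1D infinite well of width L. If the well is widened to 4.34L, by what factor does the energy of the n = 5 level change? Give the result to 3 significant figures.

0.0531

E_n ∝ 1/L², so the energy scales by 1/4.34² = 0.0531.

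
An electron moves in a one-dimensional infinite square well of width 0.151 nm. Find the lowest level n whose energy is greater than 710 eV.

E_1 = h²/(8m_eL²) = 2.642×10^-18 J = 16.49 eV.
Need n² > 710/16.49 = 43.06, i.e. n > 6.562.
The smallest integer satisfying this is n = 7.

n = 7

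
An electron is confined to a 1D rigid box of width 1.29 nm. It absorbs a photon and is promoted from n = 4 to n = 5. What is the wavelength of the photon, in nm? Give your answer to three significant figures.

λ = 610 nm

E_1 = h²/(8m_eL²) = 3.620×10^-20 J, so ΔE = (5² − 4²)E_1 = 3.258×10^-19 J.
λ = hc/ΔE = (6.626×10^-34·2.998×10^8)/3.258×10^-19 = 6.10×10^-7 m = 610 nm.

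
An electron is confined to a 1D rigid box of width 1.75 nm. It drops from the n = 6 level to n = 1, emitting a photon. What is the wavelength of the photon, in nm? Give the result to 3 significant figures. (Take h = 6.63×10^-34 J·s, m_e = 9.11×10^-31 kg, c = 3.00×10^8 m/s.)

λ = 289 nm

E_1 = h²/(8m_eL²) = 1.969×10^-20 J, so ΔE = (6² − 1²)E_1 = 6.891×10^-19 J.
λ = hc/ΔE = (6.63×10^-34·3.00×10^8)/6.891×10^-19 = 2.89×10^-7 m = 289 nm.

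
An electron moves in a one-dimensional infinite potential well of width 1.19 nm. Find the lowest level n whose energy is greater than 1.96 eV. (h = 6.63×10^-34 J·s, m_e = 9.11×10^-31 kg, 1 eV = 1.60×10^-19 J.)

n = 3

E_1 = h²/(8m_eL²) = 4.259×10^-20 J = 0.2662 eV.
Need n² > 1.96/0.2662 = 7.363, i.e. n > 2.713.
The smallest integer satisfying this is n = 3.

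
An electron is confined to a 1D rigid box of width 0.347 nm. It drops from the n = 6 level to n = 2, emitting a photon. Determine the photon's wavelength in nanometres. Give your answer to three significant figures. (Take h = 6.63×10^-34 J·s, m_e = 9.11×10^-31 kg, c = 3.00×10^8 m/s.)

E_1 = h²/(8m_eL²) = 5.009×10^-19 J, so ΔE = (6² − 2²)E_1 = 1.603×10^-17 J.
λ = hc/ΔE = (6.63×10^-34·3.00×10^8)/1.603×10^-17 = 1.24×10^-8 m = 12.4 nm.

λ = 12.4 nm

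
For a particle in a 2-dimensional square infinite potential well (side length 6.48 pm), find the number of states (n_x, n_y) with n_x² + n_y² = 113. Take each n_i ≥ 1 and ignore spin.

degeneracy = 2

The level has n_x² + n_y² = 113. The ordered positive-integer solutions are (7, 8), (8, 7).
That gives 2 states.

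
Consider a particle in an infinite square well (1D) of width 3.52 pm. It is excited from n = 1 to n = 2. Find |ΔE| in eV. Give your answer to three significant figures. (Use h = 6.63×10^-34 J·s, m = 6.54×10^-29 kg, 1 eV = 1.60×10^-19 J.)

|ΔE| = 1.27×10^3 eV

E_1 = h²/(8mL²) = 6.781×10^-17 J.
|ΔE| = |1² − 2²|·E_1 = 3·6.781×10^-17 J = 2.034×10^-16 J = 1.27×10^3 eV.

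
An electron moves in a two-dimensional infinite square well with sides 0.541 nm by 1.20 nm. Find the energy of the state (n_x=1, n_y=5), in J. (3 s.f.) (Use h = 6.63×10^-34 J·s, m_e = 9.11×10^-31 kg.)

E = 1.25×10^-18 J

For a 2D rectangular well E = (h²/8m_e)·Σ n_i²/L_i² = (6.63×10^-34)²/(8·9.11×10^-31) · [1²/(0.541 nm)² + 5²/(1.20 nm)²].
Evaluating gives E = 1.25×10^-18 J.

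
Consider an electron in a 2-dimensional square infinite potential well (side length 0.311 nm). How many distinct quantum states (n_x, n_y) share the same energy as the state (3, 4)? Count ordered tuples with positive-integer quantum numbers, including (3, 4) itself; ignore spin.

The level has n_x² + n_y² = 25. The ordered positive-integer solutions are (3, 4), (4, 3).
That gives 2 states.

degeneracy = 2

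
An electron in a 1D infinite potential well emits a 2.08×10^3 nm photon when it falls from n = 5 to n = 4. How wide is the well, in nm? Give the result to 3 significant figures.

The photon carries ΔE = hc/λ = 6.626×10^-34·2.998×10^8/2.08×10^-6 m = 9.550×10^-20 J.
Since ΔE = (5² − 4²)E_1, E_1 = 1.061×10^-20 J, and L = h/√(8m_eE_1) = 2.38×10^-9 m = 2.38 nm.

L = 2.38 nm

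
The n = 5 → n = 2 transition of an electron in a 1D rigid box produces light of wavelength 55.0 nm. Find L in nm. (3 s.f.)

L = 0.592 nm

The photon carries ΔE = hc/λ = 6.626×10^-34·2.998×10^8/5.50×10^-8 m = 3.612×10^-18 J.
Since ΔE = (5² − 2²)E_1, E_1 = 1.720×10^-19 J, and L = h/√(8m_eE_1) = 5.92×10^-10 m = 0.592 nm.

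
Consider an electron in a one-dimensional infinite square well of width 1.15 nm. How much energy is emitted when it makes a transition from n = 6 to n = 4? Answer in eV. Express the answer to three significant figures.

E_1 = h²/(8m_eL²) = 4.556×10^-20 J.
|ΔE| = |6² − 4²|·E_1 = 20·4.556×10^-20 J = 9.112×10^-19 J = 5.69 eV.

|ΔE| = 5.69 eV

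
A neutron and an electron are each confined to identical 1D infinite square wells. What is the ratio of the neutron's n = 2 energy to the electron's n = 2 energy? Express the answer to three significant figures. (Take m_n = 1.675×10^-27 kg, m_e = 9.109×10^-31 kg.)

5.44×10^-4

E_n ∝ 1/m at fixed n and L, so the ratio is m_e/m_n = 9.109×10^-31/1.675×10^-27 = 5.44×10^-4.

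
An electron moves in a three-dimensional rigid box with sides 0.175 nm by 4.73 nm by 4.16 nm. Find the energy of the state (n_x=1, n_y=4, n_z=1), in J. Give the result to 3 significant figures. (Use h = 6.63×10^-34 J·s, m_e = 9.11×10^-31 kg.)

For a 3D rectangular well E = (h²/8m_e)·Σ n_i²/L_i² = (6.63×10^-34)²/(8·9.11×10^-31) · [1²/(0.175 nm)² + 4²/(4.73 nm)² + 1²/(4.16 nm)²].
Evaluating gives E = 2.02×10^-18 J.

E = 2.02×10^-18 J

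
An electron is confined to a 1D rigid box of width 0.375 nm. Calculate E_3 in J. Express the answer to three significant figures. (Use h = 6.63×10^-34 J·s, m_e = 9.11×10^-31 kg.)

For an infinite well E_n = n²h²/(8m_eL²), so E_1 = h²/(8m_eL²) = (6.63×10^-34)²/(8·9.11×10^-31·(3.75×10^-10 m)²) = 4.289×10^-19 J.
Then E_3 = 3²·E_1 = 9·4.289×10^-19 J = 3.86×10^-18 J.

E_3 = 3.86×10^-18 J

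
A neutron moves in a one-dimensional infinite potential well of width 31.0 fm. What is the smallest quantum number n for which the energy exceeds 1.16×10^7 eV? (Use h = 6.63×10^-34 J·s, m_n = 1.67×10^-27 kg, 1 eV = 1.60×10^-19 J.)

n = 8

E_1 = h²/(8m_nL²) = 3.424×10^-14 J = 2.140×10^5 eV.
Need n² > 1.16×10^7/2.140×10^5 = 54.21, i.e. n > 7.363.
The smallest integer satisfying this is n = 8.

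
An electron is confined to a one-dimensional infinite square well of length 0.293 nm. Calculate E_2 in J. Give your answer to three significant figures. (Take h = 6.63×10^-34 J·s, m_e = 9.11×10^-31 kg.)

E_2 = 2.81×10^-18 J

For an infinite well E_n = n²h²/(8m_eL²), so E_1 = h²/(8m_eL²) = (6.63×10^-34)²/(8·9.11×10^-31·(2.93×10^-10 m)²) = 7.026×10^-19 J.
Then E_2 = 2²·E_1 = 4·7.026×10^-19 J = 2.81×10^-18 J.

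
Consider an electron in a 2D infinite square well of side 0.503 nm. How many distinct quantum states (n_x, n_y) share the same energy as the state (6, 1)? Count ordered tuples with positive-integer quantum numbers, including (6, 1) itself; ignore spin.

The level has n_x² + n_y² = 37. The ordered positive-integer solutions are (1, 6), (6, 1).
That gives 2 states.

degeneracy = 2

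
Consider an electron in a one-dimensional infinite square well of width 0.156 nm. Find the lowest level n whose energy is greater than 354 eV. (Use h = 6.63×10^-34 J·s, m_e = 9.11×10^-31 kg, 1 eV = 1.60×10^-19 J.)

n = 5

E_1 = h²/(8m_eL²) = 2.478×10^-18 J = 15.49 eV.
Need n² > 354/15.49 = 22.85, i.e. n > 4.780.
The smallest integer satisfying this is n = 5.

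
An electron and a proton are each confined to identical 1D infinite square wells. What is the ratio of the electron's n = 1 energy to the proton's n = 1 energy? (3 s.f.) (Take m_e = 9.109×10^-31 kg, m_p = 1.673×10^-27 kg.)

E_n ∝ 1/m at fixed n and L, so the ratio is m_p/m_e = 1.673×10^-27/9.109×10^-31 = 1.84×10^3.

1.84×10^3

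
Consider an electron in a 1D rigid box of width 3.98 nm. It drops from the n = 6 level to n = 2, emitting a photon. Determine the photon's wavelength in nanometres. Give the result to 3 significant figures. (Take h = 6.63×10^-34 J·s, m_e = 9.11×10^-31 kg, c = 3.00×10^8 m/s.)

E_1 = h²/(8m_eL²) = 3.808×10^-21 J, so ΔE = (6² − 2²)E_1 = 1.219×10^-19 J.
λ = hc/ΔE = (6.63×10^-34·3.00×10^8)/1.219×10^-19 = 1.63×10^-6 m = 1.63×10^3 nm.

λ = 1.63×10^3 nm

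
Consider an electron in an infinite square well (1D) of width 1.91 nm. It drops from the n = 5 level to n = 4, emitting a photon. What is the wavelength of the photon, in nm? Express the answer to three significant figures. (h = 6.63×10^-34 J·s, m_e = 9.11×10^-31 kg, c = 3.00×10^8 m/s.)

λ = 1.34×10^3 nm

E_1 = h²/(8m_eL²) = 1.653×10^-20 J, so ΔE = (5² − 4²)E_1 = 1.488×10^-19 J.
λ = hc/ΔE = (6.63×10^-34·3.00×10^8)/1.488×10^-19 = 1.34×10^-6 m = 1.34×10^3 nm.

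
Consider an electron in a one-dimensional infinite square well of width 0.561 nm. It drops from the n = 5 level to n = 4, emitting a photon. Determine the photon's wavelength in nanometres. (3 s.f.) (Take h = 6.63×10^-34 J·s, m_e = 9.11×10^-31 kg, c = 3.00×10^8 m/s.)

λ = 115 nm

E_1 = h²/(8m_eL²) = 1.916×10^-19 J, so ΔE = (5² − 4²)E_1 = 1.724×10^-18 J.
λ = hc/ΔE = (6.63×10^-34·3.00×10^8)/1.724×10^-18 = 1.15×10^-7 m = 115 nm.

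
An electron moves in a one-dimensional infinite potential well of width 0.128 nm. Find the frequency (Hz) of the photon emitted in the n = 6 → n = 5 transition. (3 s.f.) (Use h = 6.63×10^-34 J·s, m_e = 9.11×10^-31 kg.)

E_1 = h²/(8m_eL²) = 3.681×10^-18 J and ΔE = (6² − 5²)E_1 = 4.049×10^-17 J.
f = ΔE/h = 4.049×10^-17/6.63×10^-34 = 6.11×10^16 Hz.

f = 6.11×10^16 Hz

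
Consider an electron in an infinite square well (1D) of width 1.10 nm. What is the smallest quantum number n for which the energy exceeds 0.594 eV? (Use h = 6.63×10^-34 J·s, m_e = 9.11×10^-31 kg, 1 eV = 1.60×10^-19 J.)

n = 2

E_1 = h²/(8m_eL²) = 4.985×10^-20 J = 0.3116 eV.
Need n² > 0.594/0.3116 = 1.906, i.e. n > 1.381.
The smallest integer satisfying this is n = 2.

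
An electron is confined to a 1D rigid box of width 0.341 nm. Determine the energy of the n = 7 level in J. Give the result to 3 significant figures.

E_7 = 2.54×10^-17 J

For an infinite well E_n = n²h²/(8m_eL²), so E_1 = h²/(8m_eL²) = (6.626×10^-34)²/(8·9.109×10^-31·(3.41×10^-10 m)²) = 5.181×10^-19 J.
Then E_7 = 7²·E_1 = 49·5.181×10^-19 J = 2.54×10^-17 J.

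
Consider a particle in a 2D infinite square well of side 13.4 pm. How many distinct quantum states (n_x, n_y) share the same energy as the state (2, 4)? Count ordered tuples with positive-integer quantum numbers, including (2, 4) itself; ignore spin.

The level has n_x² + n_y² = 20. The ordered positive-integer solutions are (2, 4), (4, 2).
That gives 2 states.

degeneracy = 2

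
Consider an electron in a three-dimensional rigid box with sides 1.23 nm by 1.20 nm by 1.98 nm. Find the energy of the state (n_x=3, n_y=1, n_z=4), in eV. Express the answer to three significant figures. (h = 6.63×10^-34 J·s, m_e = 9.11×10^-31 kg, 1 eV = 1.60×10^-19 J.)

For a 3D rectangular well E = (h²/8m_e)·Σ n_i²/L_i² = (6.63×10^-34)²/(8·9.11×10^-31) · [3²/(1.23 nm)² + 1²/(1.20 nm)² + 4²/(1.98 nm)²].
Evaluating gives E = 6.468×10^-19 J = 4.04 eV.

E = 4.04 eV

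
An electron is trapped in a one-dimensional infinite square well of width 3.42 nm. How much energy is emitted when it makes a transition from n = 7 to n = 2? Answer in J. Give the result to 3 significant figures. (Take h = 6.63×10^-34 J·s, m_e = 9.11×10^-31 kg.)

|ΔE| = 2.32×10^-19 J

E_1 = h²/(8m_eL²) = 5.157×10^-21 J.
|ΔE| = |7² − 2²|·E_1 = 45·5.157×10^-21 J = 2.32×10^-19 J.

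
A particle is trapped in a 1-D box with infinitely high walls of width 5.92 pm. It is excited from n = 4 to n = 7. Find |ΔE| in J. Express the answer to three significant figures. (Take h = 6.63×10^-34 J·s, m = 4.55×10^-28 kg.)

|ΔE| = 1.14×10^-16 J

E_1 = h²/(8mL²) = 3.446×10^-18 J.
|ΔE| = |4² − 7²|·E_1 = 33·3.446×10^-18 J = 1.14×10^-16 J.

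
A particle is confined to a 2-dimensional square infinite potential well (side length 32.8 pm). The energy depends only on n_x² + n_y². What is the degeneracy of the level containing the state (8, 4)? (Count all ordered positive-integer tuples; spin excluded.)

The level has n_x² + n_y² = 80. The ordered positive-integer solutions are (4, 8), (8, 4).
That gives 2 states.

degeneracy = 2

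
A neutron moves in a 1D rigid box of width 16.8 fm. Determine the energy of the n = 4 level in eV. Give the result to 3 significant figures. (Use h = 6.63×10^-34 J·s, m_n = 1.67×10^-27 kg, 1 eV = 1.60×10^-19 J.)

E_4 = 1.17×10^7 eV

For an infinite well E_n = n²h²/(8m_nL²), so E_1 = h²/(8m_nL²) = (6.63×10^-34)²/(8·1.67×10^-27·(1.68×10^-14 m)²) = 1.166×10^-13 J.
Then E_4 = 4²·E_1 = 16·1.166×10^-13 J = 1.866×10^-12 J.
Converting, E_4 = 1.866×10^-12 J / (1.60×10^-19 J/eV) = 1.17×10^7 eV.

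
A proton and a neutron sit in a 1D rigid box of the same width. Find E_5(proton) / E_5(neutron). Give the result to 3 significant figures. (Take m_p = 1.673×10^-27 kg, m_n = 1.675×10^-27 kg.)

E_n ∝ 1/m at fixed n and L, so the ratio is m_n/m_p = 1.675×10^-27/1.673×10^-27 = 1.00.

1.00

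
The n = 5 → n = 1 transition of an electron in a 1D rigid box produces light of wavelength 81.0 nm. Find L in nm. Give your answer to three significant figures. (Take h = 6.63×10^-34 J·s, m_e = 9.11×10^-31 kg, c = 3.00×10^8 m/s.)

The photon carries ΔE = hc/λ = 6.63×10^-34·3.00×10^8/8.10×10^-8 m = 2.456×10^-18 J.
Since ΔE = (5² − 1²)E_1, E_1 = 1.023×10^-19 J, and L = h/√(8m_eE_1) = 7.68×10^-10 m = 0.768 nm.

L = 0.768 nm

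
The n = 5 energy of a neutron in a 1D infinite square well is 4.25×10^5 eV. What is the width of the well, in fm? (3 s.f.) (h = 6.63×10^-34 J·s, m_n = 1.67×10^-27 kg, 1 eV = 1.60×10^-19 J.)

L = 110 fm

From E_n = n²h²/(8m_nL²), L = n·h/√(8m_nE_n).
E_5 = 4.25×10^5 eV = 6.800×10^-14 J, so L = 5·6.63×10^-34/√(8·1.67×10^-27·6.800×10^-14) = 1.10×10^-13 m = 110 fm.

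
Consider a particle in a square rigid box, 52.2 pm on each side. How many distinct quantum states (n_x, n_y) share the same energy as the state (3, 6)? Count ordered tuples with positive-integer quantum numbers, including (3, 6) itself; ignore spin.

The level has n_x² + n_y² = 45. The ordered positive-integer solutions are (3, 6), (6, 3).
That gives 2 states.

degeneracy = 2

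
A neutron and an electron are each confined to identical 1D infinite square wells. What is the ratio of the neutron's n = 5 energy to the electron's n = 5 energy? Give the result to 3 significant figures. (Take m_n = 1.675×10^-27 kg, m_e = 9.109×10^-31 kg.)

E_n ∝ 1/m at fixed n and L, so the ratio is m_e/m_n = 9.109×10^-31/1.675×10^-27 = 5.44×10^-4.

5.44×10^-4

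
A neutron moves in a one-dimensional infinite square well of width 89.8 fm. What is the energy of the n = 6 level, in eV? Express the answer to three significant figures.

For an infinite well E_n = n²h²/(8m_nL²), so E_1 = h²/(8m_nL²) = (6.626×10^-34)²/(8·1.675×10^-27·(8.98×10^-14 m)²) = 4.063×10^-15 J.
Then E_6 = 6²·E_1 = 36·4.063×10^-15 J = 1.463×10^-13 J.
Converting, E_6 = 1.463×10^-13 J / (1.602×10^-19 J/eV) = 9.13×10^5 eV.

E_6 = 9.13×10^5 eV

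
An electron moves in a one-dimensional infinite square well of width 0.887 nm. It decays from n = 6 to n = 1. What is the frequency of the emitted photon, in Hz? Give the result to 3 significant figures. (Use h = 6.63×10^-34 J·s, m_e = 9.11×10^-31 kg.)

f = 4.05×10^15 Hz

E_1 = h²/(8m_eL²) = 7.666×10^-20 J and ΔE = (6² − 1²)E_1 = 2.683×10^-18 J.
f = ΔE/h = 2.683×10^-18/6.63×10^-34 = 4.05×10^15 Hz.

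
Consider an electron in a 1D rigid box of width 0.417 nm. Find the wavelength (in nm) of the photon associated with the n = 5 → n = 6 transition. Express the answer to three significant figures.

λ = 52.1 nm

E_1 = h²/(8m_eL²) = 3.465×10^-19 J, so ΔE = (6² − 5²)E_1 = 3.812×10^-18 J.
λ = hc/ΔE = (6.626×10^-34·2.998×10^8)/3.812×10^-18 = 5.21×10^-8 m = 52.1 nm.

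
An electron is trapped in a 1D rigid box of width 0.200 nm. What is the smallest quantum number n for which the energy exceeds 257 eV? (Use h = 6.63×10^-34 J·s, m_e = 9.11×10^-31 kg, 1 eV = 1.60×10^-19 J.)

n = 6

E_1 = h²/(8m_eL²) = 1.508×10^-18 J = 9.425 eV.
Need n² > 257/9.425 = 27.27, i.e. n > 5.222.
The smallest integer satisfying this is n = 6.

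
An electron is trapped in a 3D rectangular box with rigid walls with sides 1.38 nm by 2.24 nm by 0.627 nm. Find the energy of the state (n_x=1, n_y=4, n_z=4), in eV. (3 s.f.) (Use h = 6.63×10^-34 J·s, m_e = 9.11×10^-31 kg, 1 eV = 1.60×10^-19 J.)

E = 16.7 eV

For a 3D rectangular well E = (h²/8m_e)·Σ n_i²/L_i² = (6.63×10^-34)²/(8·9.11×10^-31) · [1²/(1.38 nm)² + 4²/(2.24 nm)² + 4²/(0.627 nm)²].
Evaluating gives E = 2.679×10^-18 J = 16.7 eV.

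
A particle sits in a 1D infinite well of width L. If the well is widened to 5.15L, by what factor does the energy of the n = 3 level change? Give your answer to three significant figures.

E_n ∝ 1/L², so the energy scales by 1/5.15² = 0.0377.

0.0377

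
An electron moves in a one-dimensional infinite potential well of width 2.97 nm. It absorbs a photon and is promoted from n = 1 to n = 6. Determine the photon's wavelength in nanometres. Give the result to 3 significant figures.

E_1 = h²/(8m_eL²) = 6.830×10^-21 J, so ΔE = (6² − 1²)E_1 = 2.390×10^-19 J.
λ = hc/ΔE = (6.626×10^-34·2.998×10^8)/2.390×10^-19 = 8.31×10^-7 m = 831 nm.

λ = 831 nm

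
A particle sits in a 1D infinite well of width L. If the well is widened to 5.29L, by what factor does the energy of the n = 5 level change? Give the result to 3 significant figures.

E_n ∝ 1/L², so the energy scales by 1/5.29² = 0.0357.

0.0357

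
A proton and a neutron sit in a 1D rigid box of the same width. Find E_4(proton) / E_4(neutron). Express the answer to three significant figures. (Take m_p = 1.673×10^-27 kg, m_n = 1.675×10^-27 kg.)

E_n ∝ 1/m at fixed n and L, so the ratio is m_n/m_p = 1.675×10^-27/1.673×10^-27 = 1.00.

1.00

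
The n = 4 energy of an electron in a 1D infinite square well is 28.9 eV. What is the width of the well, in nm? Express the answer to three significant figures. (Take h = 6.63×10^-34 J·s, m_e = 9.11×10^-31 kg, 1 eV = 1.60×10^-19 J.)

L = 0.457 nm

From E_n = n²h²/(8m_eL²), L = n·h/√(8m_eE_n).
E_4 = 28.9 eV = 4.624×10^-18 J, so L = 4·6.63×10^-34/√(8·9.11×10^-31·4.624×10^-18) = 4.57×10^-10 m = 0.457 nm.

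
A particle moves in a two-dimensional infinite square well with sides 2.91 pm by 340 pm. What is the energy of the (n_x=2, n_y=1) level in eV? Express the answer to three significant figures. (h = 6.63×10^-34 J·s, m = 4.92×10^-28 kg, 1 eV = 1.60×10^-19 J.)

For a 2D rectangular well E = (h²/8m)·Σ n_i²/L_i² = (6.63×10^-34)²/(8·4.92×10^-28) · [2²/(2.91 pm)² + 1²/(340 pm)²].
Evaluating gives E = 5.275×10^-17 J = 330 eV.

E = 330 eV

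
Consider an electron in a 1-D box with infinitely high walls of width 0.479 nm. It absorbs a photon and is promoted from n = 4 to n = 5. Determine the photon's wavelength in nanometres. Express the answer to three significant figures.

λ = 84.1 nm

E_1 = h²/(8m_eL²) = 2.626×10^-19 J, so ΔE = (5² − 4²)E_1 = 2.363×10^-18 J.
λ = hc/ΔE = (6.626×10^-34·2.998×10^8)/2.363×10^-18 = 8.41×10^-8 m = 84.1 nm.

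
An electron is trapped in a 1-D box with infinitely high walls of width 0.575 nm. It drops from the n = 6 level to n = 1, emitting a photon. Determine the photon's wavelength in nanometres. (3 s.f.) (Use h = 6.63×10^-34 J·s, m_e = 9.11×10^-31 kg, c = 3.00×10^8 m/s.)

E_1 = h²/(8m_eL²) = 1.824×10^-19 J, so ΔE = (6² − 1²)E_1 = 6.384×10^-18 J.
λ = hc/ΔE = (6.63×10^-34·3.00×10^8)/6.384×10^-18 = 3.12×10^-8 m = 31.2 nm.

λ = 31.2 nm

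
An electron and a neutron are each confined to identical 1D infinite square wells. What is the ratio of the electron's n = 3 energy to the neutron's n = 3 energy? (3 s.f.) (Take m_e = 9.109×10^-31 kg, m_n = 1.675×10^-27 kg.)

E_n ∝ 1/m at fixed n and L, so the ratio is m_n/m_e = 1.675×10^-27/9.109×10^-31 = 1.84×10^3.

1.84×10^3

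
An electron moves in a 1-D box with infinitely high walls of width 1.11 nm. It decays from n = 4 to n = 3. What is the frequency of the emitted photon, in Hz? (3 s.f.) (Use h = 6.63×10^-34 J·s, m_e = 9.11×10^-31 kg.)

E_1 = h²/(8m_eL²) = 4.895×10^-20 J and ΔE = (4² − 3²)E_1 = 3.427×10^-19 J.
f = ΔE/h = 3.427×10^-19/6.63×10^-34 = 5.17×10^14 Hz.

f = 5.17×10^14 Hz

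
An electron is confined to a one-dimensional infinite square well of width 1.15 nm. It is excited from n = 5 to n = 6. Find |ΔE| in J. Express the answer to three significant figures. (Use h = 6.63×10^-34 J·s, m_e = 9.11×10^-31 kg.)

|ΔE| = 5.02×10^-19 J

E_1 = h²/(8m_eL²) = 4.561×10^-20 J.
|ΔE| = |5² − 6²|·E_1 = 11·4.561×10^-20 J = 5.02×10^-19 J.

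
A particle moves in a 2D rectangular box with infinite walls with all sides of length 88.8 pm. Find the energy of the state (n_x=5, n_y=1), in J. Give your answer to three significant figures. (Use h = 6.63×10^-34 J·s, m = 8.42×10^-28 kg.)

E = 2.15×10^-19 J

For a 2D rectangular well E = (h²/8m)·Σ n_i²/L_i² = (6.63×10^-34)²/(8·8.42×10^-28) · [5²/(88.8 pm)² + 1²/(88.8 pm)²].
Evaluating gives E = 2.15×10^-19 J.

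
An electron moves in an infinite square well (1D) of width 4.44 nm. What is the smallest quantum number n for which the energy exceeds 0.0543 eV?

E_1 = h²/(8m_eL²) = 3.056×10^-21 J = 0.01908 eV.
Need n² > 0.0543/0.01908 = 2.846, i.e. n > 1.687.
The smallest integer satisfying this is n = 2.

n = 2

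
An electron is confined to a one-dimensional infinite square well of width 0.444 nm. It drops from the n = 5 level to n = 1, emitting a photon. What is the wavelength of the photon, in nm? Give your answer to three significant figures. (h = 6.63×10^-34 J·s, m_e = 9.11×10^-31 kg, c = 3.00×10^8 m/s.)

E_1 = h²/(8m_eL²) = 3.060×10^-19 J, so ΔE = (5² − 1²)E_1 = 7.344×10^-18 J.
λ = hc/ΔE = (6.63×10^-34·3.00×10^8)/7.344×10^-18 = 2.71×10^-8 m = 27.1 nm.

λ = 27.1 nm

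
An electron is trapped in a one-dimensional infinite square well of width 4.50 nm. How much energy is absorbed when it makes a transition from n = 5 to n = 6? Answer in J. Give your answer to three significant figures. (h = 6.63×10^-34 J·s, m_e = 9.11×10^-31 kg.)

E_1 = h²/(8m_eL²) = 2.978×10^-21 J.
|ΔE| = |5² − 6²|·E_1 = 11·2.978×10^-21 J = 3.28×10^-20 J.

|ΔE| = 3.28×10^-20 J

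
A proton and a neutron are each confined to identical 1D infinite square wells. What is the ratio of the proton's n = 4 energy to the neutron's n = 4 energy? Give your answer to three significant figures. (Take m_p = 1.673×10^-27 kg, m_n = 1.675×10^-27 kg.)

1.00

E_n ∝ 1/m at fixed n and L, so the ratio is m_n/m_p = 1.675×10^-27/1.673×10^-27 = 1.00.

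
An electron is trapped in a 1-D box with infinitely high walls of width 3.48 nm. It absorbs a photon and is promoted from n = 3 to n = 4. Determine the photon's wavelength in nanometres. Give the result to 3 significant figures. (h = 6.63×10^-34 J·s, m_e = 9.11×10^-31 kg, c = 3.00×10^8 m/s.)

E_1 = h²/(8m_eL²) = 4.980×10^-21 J, so ΔE = (4² − 3²)E_1 = 3.486×10^-20 J.
λ = hc/ΔE = (6.63×10^-34·3.00×10^8)/3.486×10^-20 = 5.71×10^-6 m = 5.71×10^3 nm.

λ = 5.71×10^3 nm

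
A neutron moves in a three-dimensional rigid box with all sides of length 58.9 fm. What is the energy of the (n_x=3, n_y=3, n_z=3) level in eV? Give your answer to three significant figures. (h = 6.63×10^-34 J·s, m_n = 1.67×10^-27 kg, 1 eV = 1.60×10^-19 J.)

For a 3D rectangular well E = (h²/8m_n)·Σ n_i²/L_i² = (6.63×10^-34)²/(8·1.67×10^-27) · [3²/(58.9 fm)² + 3²/(58.9 fm)² + 3²/(58.9 fm)²].
Evaluating gives E = 2.561×10^-13 J = 1.60×10^6 eV.

E = 1.60×10^6 eV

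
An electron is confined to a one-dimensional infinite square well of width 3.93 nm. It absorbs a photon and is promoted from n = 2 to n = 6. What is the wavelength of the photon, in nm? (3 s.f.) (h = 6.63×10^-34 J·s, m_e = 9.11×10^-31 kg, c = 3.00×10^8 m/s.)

λ = 1.59×10^3 nm

E_1 = h²/(8m_eL²) = 3.905×10^-21 J, so ΔE = (6² − 2²)E_1 = 1.250×10^-19 J.
λ = hc/ΔE = (6.63×10^-34·3.00×10^8)/1.250×10^-19 = 1.59×10^-6 m = 1.59×10^3 nm.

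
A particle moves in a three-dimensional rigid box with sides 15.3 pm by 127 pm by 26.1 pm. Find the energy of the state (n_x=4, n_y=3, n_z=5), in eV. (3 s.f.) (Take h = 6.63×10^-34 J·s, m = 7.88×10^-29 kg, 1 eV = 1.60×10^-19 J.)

For a 3D rectangular well E = (h²/8m)·Σ n_i²/L_i² = (6.63×10^-34)²/(8·7.88×10^-29) · [4²/(15.3 pm)² + 3²/(127 pm)² + 5²/(26.1 pm)²].
Evaluating gives E = 7.364×10^-17 J = 460 eV.

E = 460 eV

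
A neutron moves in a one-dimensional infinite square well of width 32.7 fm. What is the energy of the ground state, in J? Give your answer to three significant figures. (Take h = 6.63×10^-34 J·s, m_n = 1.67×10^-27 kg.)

For an infinite well E_n = n²h²/(8m_nL²), so E_1 = h²/(8m_nL²) = (6.63×10^-34)²/(8·1.67×10^-27·(3.27×10^-14 m)²) = 3.077×10^-14 J.

E_1 = 3.08×10^-14 J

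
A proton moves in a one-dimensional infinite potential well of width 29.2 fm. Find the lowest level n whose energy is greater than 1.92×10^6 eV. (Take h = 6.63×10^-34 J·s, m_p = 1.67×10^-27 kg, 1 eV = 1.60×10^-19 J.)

E_1 = h²/(8m_pL²) = 3.859×10^-14 J = 2.412×10^5 eV.
Need n² > 1.92×10^6/2.412×10^5 = 7.960, i.e. n > 2.821.
The smallest integer satisfying this is n = 3.

n = 3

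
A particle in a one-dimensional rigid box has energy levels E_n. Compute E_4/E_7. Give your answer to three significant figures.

0.327

E_n ∝ n², so E_4/E_7 = 4²/7² = 16/49 = 0.327.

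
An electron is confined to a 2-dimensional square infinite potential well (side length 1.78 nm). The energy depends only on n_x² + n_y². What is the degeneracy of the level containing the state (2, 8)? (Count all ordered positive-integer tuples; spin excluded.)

The level has n_x² + n_y² = 68. The ordered positive-integer solutions are (2, 8), (8, 2).
That gives 2 states.

degeneracy = 2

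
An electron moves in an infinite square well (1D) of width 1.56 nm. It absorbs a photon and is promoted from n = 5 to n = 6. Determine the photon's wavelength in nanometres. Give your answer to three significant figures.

E_1 = h²/(8m_eL²) = 2.476×10^-20 J, so ΔE = (6² − 5²)E_1 = 2.724×10^-19 J.
λ = hc/ΔE = (6.626×10^-34·2.998×10^8)/2.724×10^-19 = 7.29×10^-7 m = 729 nm.

λ = 729 nm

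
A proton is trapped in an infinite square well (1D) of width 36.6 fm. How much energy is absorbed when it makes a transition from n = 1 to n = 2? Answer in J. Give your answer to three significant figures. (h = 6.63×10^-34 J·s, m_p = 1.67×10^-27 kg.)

E_1 = h²/(8m_pL²) = 2.456×10^-14 J.
|ΔE| = |1² − 2²|·E_1 = 3·2.456×10^-14 J = 7.37×10^-14 J.

|ΔE| = 7.37×10^-14 J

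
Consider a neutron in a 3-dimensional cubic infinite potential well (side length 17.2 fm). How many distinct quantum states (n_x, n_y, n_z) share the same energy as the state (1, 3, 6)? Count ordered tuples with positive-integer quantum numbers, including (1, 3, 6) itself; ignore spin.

degeneracy = 6

The level has n_x² + n_y² + n_z² = 46. The ordered positive-integer solutions are (1, 3, 6), (1, 6, 3), (3, 1, 6), (3, 6, 1), (6, 1, 3), (6, 3, 1).
That gives 6 states.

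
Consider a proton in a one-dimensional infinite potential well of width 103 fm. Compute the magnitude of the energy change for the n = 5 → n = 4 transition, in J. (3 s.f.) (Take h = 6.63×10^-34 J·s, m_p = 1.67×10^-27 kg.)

E_1 = h²/(8m_pL²) = 3.101×10^-15 J.
|ΔE| = |5² − 4²|·E_1 = 9·3.101×10^-15 J = 2.79×10^-14 J.

|ΔE| = 2.79×10^-14 J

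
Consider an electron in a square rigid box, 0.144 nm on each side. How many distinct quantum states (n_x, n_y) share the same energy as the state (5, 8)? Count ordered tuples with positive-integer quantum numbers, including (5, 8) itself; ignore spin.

The level has n_x² + n_y² = 89. The ordered positive-integer solutions are (5, 8), (8, 5).
That gives 2 states.

degeneracy = 2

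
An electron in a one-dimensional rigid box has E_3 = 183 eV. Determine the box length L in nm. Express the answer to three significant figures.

From E_n = n²h²/(8m_eL²), L = n·h/√(8m_eE_n).
E_3 = 183 eV = 2.932×10^-17 J, so L = 3·6.626×10^-34/√(8·9.109×10^-31·2.932×10^-17) = 1.36×10^-10 m = 0.136 nm.

L = 0.136 nm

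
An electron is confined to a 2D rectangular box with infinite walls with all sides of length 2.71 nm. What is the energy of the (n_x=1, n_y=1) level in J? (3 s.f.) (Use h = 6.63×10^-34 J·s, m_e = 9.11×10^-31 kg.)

For a 2D rectangular well E = (h²/8m_e)·Σ n_i²/L_i² = (6.63×10^-34)²/(8·9.11×10^-31) · [1²/(2.71 nm)² + 1²/(2.71 nm)²].
Evaluating gives E = 1.64×10^-20 J.

E = 1.64×10^-20 J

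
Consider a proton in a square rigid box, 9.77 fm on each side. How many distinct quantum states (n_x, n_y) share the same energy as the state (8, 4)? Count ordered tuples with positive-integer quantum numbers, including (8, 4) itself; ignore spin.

degeneracy = 2

The level has n_x² + n_y² = 80. The ordered positive-integer solutions are (4, 8), (8, 4).
That gives 2 states.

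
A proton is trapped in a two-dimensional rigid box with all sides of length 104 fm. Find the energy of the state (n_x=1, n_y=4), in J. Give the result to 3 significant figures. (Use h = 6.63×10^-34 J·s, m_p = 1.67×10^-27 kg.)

For a 2D rectangular well E = (h²/8m_p)·Σ n_i²/L_i² = (6.63×10^-34)²/(8·1.67×10^-27) · [1²/(104 fm)² + 4²/(104 fm)²].
Evaluating gives E = 5.17×10^-14 J.

E = 5.17×10^-14 J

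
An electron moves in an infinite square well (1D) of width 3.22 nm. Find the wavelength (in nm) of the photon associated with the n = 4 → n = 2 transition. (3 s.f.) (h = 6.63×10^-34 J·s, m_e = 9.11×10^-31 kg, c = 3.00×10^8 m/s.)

λ = 2.85×10^3 nm

E_1 = h²/(8m_eL²) = 5.817×10^-21 J, so ΔE = (4² − 2²)E_1 = 6.980×10^-20 J.
λ = hc/ΔE = (6.63×10^-34·3.00×10^8)/6.980×10^-20 = 2.85×10^-6 m = 2.85×10^3 nm.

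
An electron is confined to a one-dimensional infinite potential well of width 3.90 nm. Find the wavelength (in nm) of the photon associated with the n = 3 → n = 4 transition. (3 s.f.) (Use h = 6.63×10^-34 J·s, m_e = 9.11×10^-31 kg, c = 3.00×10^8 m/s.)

E_1 = h²/(8m_eL²) = 3.965×10^-21 J, so ΔE = (4² − 3²)E_1 = 2.775×10^-20 J.
λ = hc/ΔE = (6.63×10^-34·3.00×10^8)/2.775×10^-20 = 7.17×10^-6 m = 7.17×10^3 nm.

λ = 7.17×10^3 nm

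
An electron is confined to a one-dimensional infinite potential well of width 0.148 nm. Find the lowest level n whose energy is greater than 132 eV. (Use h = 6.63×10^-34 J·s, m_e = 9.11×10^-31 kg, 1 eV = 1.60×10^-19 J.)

E_1 = h²/(8m_eL²) = 2.754×10^-18 J = 17.21 eV.
Need n² > 132/17.21 = 7.670, i.e. n > 2.769.
The smallest integer satisfying this is n = 3.

n = 3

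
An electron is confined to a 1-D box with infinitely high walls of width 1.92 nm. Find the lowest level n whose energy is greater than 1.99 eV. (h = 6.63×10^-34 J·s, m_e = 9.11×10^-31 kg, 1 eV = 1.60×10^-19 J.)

n = 5

E_1 = h²/(8m_eL²) = 1.636×10^-20 J = 0.1023 eV.
Need n² > 1.99/0.1023 = 19.45, i.e. n > 4.410.
The smallest integer satisfying this is n = 5.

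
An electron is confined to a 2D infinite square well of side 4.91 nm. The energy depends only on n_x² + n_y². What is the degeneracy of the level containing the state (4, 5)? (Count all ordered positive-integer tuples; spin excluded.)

degeneracy = 2

The level has n_x² + n_y² = 41. The ordered positive-integer solutions are (4, 5), (5, 4).
That gives 2 states.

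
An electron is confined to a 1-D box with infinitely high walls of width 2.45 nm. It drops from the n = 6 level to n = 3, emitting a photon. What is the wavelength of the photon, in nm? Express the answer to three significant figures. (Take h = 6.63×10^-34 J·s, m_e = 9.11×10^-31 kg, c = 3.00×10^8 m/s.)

E_1 = h²/(8m_eL²) = 1.005×10^-20 J, so ΔE = (6² − 3²)E_1 = 2.714×10^-19 J.
λ = hc/ΔE = (6.63×10^-34·3.00×10^8)/2.714×10^-19 = 7.33×10^-7 m = 733 nm.

λ = 733 nm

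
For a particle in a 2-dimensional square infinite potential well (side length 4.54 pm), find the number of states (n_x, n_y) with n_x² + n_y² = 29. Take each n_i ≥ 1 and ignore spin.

degeneracy = 2

The level has n_x² + n_y² = 29. The ordered positive-integer solutions are (2, 5), (5, 2).
That gives 2 states.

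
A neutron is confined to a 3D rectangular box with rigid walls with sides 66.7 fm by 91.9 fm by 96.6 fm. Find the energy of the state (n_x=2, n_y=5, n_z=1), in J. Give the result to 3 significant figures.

E = 1.30×10^-13 J

For a 3D rectangular well E = (h²/8m_n)·Σ n_i²/L_i² = (6.626×10^-34)²/(8·1.675×10^-27) · [2²/(66.7 fm)² + 5²/(91.9 fm)² + 1²/(96.6 fm)²].
Evaluating gives E = 1.30×10^-13 J.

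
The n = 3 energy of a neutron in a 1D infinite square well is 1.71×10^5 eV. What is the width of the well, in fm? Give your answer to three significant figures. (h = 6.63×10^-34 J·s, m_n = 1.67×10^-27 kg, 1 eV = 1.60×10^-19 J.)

L = 104 fm

From E_n = n²h²/(8m_nL²), L = n·h/√(8m_nE_n).
E_3 = 1.71×10^5 eV = 2.736×10^-14 J, so L = 3·6.63×10^-34/√(8·1.67×10^-27·2.736×10^-14) = 1.04×10^-13 m = 104 fm.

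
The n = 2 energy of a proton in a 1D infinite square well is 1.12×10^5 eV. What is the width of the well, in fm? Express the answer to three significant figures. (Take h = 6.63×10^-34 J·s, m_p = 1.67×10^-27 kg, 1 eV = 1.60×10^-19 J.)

From E_n = n²h²/(8m_pL²), L = n·h/√(8m_pE_n).
E_2 = 1.12×10^5 eV = 1.792×10^-14 J, so L = 2·6.63×10^-34/√(8·1.67×10^-27·1.792×10^-14) = 8.57×10^-14 m = 85.7 fm.

L = 85.7 fm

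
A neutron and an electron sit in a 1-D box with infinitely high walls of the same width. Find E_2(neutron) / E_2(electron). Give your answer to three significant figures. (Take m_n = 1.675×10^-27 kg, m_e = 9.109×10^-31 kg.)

E_n ∝ 1/m at fixed n and L, so the ratio is m_e/m_n = 9.109×10^-31/1.675×10^-27 = 5.44×10^-4.

5.44×10^-4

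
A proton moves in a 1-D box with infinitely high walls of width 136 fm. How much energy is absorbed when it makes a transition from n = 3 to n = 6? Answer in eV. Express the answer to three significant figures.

|ΔE| = 2.99×10^5 eV

E_1 = h²/(8m_pL²) = 1.774×10^-15 J.
|ΔE| = |3² − 6²|·E_1 = 27·1.774×10^-15 J = 4.790×10^-14 J = 2.99×10^5 eV.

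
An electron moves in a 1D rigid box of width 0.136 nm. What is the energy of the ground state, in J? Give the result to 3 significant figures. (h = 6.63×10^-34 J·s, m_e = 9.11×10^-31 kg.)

For an infinite well E_n = n²h²/(8m_eL²), so E_1 = h²/(8m_eL²) = (6.63×10^-34)²/(8·9.11×10^-31·(1.36×10^-10 m)²) = 3.261×10^-18 J.

E_1 = 3.26×10^-18 J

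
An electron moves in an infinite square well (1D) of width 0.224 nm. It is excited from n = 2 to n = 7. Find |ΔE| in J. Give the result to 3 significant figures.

|ΔE| = 5.40×10^-17 J

E_1 = h²/(8m_eL²) = 1.201×10^-18 J.
|ΔE| = |2² − 7²|·E_1 = 45·1.201×10^-18 J = 5.40×10^-17 J.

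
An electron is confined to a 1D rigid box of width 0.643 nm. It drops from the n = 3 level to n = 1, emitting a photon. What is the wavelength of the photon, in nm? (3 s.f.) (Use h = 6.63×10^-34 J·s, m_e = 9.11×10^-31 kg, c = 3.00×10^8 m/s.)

λ = 170 nm

E_1 = h²/(8m_eL²) = 1.459×10^-19 J, so ΔE = (3² − 1²)E_1 = 1.167×10^-18 J.
λ = hc/ΔE = (6.63×10^-34·3.00×10^8)/1.167×10^-18 = 1.70×10^-7 m = 170 nm.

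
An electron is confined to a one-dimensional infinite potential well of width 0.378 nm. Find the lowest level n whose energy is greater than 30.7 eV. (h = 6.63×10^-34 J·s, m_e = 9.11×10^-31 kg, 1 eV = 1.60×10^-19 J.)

E_1 = h²/(8m_eL²) = 4.221×10^-19 J = 2.638 eV.
Need n² > 30.7/2.638 = 11.64, i.e. n > 3.412.
The smallest integer satisfying this is n = 4.

n = 4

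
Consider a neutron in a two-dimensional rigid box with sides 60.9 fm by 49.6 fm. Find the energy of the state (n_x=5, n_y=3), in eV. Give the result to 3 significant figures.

E = 2.13×10^6 eV

For a 2D rectangular well E = (h²/8m_n)·Σ n_i²/L_i² = (6.626×10^-34)²/(8·1.675×10^-27) · [5²/(60.9 fm)² + 3²/(49.6 fm)²].
Evaluating gives E = 3.407×10^-13 J = 2.13×10^6 eV.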